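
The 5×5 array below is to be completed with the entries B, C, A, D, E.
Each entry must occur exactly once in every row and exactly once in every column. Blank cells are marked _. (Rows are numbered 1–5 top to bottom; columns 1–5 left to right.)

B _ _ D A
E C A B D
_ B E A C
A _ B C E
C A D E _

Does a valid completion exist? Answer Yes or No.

No row or column among the givens repeats a symbol, and propagating forced cells runs into no contradiction.
One valid completion exists (for instance, B E C D A / E C A B D / D B E A C / A D B C E / C A D E B).

Yes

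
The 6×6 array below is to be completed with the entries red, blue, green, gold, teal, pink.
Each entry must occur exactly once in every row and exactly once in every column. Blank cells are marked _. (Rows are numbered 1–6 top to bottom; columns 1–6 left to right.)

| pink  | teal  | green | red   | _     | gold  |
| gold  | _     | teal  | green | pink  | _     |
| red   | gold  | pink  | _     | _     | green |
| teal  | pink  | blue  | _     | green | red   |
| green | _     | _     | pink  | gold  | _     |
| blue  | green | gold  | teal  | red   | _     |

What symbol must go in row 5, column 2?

Row 1, column 5: row 1 has {red, green, gold, teal, pink} and column 5 has {red, green, gold, pink}, leaving only blue.
Row 2, column 6: row 2 has {green, gold, teal, pink} and column 6 has {red, green, gold}, leaving only blue.
Row 2, column 2: row 2 has {blue, green, gold, teal, pink} and column 2 has {green, gold, teal, pink}, leaving only red.
Row 5 already has {green, gold, pink} and column 2 already has {red, green, gold, teal, pink}, so row 5, column 2 must be blue.

blue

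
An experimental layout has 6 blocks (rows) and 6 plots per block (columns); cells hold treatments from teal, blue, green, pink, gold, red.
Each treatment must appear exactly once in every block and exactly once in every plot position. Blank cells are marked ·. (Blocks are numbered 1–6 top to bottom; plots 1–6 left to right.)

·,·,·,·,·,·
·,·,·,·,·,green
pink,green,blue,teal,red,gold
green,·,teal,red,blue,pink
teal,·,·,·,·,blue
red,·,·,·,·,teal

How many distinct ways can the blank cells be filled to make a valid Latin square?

40

Block 1, plot 1: eliminating its block and plot leaves {blue, gold}.
Block 1, plot 2: eliminating its block and plot leaves {teal, blue, pink, gold, red}.
Block 1, plot 3: eliminating its block and plot leaves {green, pink, gold, red}.
Block 1, plot 4: eliminating its block and plot leaves {blue, green, pink, gold}.
Block 1, plot 5: eliminating its block and plot leaves {teal, green, pink, gold}.
Block 1, plot 6: eliminating its block and plot leaves {red}.
Block 2, plot 1: eliminating its block and plot leaves {blue, gold}.
Block 2, plot 2: eliminating its block and plot leaves {teal, blue, pink, gold, red}.
Block 2, plot 3: eliminating its block and plot leaves {pink, gold, red}.
Block 2, plot 4: eliminating its block and plot leaves {blue, pink, gold}.
Block 2, plot 5: eliminating its block and plot leaves {teal, pink, gold}.
Block 4, plot 2: eliminating its block and plot leaves {gold}.
Block 5, plot 2: eliminating its block and plot leaves {pink, gold, red}.
Block 5, plot 3: eliminating its block and plot leaves {green, pink, gold, red}.
Block 5, plot 4: eliminating its block and plot leaves {green, pink, gold}.
Block 5, plot 5: eliminating its block and plot leaves {green, pink, gold}.
Block 6, plot 2: eliminating its block and plot leaves {blue, pink, gold}.
Block 6, plot 3: eliminating its block and plot leaves {green, pink, gold}.
Block 6, plot 4: eliminating its block and plot leaves {blue, green, pink, gold}.
Block 6, plot 5: eliminating its block and plot leaves {green, pink, gold}.
Enumerating the assignments across these blanks that avoid any block or plot repeat gives 40 completions.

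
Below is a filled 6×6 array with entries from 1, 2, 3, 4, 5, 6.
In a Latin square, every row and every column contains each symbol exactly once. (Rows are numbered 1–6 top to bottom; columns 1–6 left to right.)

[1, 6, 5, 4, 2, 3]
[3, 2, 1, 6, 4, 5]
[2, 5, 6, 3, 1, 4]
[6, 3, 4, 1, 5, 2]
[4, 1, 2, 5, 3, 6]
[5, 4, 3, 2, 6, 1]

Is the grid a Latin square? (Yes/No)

Yes

Each row is a permutation of the 6 symbols, and so is each column.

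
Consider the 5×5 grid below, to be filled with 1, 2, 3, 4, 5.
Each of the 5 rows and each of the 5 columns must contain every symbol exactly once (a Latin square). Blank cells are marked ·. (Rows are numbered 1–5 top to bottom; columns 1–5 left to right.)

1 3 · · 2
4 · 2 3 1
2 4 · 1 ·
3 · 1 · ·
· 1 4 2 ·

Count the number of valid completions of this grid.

1

Row 1, column 3: eliminating its row and column leaves {5}.
Row 1, column 4: eliminating its row and column leaves {4, 5}.
Row 2, column 2: eliminating its row and column leaves {5}.
Row 3, column 3: eliminating its row and column leaves {3, 5}.
Row 3, column 5: eliminating its row and column leaves {3, 5}.
Row 4, column 2: eliminating its row and column leaves {2, 5}.
Row 4, column 4: eliminating its row and column leaves {4, 5}.
Row 4, column 5: eliminating its row and column leaves {4, 5}.
Row 5, column 1: eliminating its row and column leaves {5}.
Row 5, column 5: eliminating its row and column leaves {3, 5}.
Only one assignment across all blanks avoids any row or column repeat, giving 1 completion.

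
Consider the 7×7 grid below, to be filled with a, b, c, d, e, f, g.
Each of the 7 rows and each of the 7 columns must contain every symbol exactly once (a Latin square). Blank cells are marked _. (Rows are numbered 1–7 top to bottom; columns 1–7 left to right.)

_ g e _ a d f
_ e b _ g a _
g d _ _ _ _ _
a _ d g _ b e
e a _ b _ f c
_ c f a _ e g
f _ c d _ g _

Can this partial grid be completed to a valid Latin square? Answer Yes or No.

No row or column among the givens repeats a symbol, and propagating forced cells runs into no contradiction.
One valid completion exists (for instance, b g e c a d f / c e b f g a d / g d a e f c b / a f d g c b e / e a g b d f c / d c f a b e g / f b c d e g a).

Yes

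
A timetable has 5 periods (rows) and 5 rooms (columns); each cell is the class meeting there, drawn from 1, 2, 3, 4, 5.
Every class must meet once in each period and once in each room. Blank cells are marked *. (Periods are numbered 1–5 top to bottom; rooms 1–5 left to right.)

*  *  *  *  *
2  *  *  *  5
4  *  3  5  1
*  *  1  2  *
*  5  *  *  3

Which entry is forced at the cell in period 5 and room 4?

Period 2, room 3: period 2 has {2, 5} and room 3 has {1, 3}, leaving only 4.
Period 3, room 2: period 3 has {1, 3, 4, 5} and room 2 has {5}, leaving only 2.
Period 4, room 5: period 4 has {1, 2} and room 5 has {1, 3, 5}, leaving only 4.
Period 1, room 5: period 1 has {} and room 5 has {1, 3, 4, 5}, leaving only 2.
Period 1, room 3: period 1 has {2} and room 3 has {1, 3, 4}, leaving only 5.
Period 4, room 2: period 4 has {1, 2, 4} and room 2 has {2, 5}, leaving only 3.
Period 2, room 2: period 2 has {2, 4, 5} and room 2 has {2, 3, 5}, leaving only 1.
Period 1, room 2: period 1 has {2, 5} and room 2 has {1, 2, 3, 5}, leaving only 4.
Period 2, room 4: period 2 has {1, 2, 4, 5} and room 4 has {2, 5}, leaving only 3.
Period 1, room 4: period 1 has {2, 4, 5} and room 4 has {2, 3, 5}, leaving only 1.
Period 5 already has {3, 5} and room 4 already has {1, 2, 3, 5}, so period 5, room 4 must be 4.

4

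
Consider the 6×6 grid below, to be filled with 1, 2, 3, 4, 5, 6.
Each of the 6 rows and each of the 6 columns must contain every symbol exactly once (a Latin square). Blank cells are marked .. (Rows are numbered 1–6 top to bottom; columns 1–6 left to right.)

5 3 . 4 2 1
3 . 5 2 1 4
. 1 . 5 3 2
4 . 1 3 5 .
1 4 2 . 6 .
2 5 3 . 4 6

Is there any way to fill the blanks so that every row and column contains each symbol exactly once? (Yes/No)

No

Row 4, column 6: row 4 together with column 6 already contain {1, 2, 3, 4, 5, 6} — every symbol — so nothing can go there. The grid has no valid completion.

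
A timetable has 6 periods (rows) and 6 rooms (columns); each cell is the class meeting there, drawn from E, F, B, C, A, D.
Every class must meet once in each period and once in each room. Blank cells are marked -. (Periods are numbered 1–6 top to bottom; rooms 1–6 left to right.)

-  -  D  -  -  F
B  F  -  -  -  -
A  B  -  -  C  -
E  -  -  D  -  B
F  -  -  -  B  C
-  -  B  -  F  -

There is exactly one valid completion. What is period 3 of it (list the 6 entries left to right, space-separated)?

A B E F C D

Period 1, room 1: period 1 has {F, D} and room 1 has {E, F, B, A}, leaving only C.
Period 4, room 5: period 4 has {E, B, D} and room 5 has {F, B, C}, leaving only A.
Period 1, room 5: period 1 has {F, C, D} and room 5 has {F, B, C, A}, leaving only E.
Period 1, room 2: period 1 has {E, F, C, D} and room 2 has {F, B}, leaving only A.
Period 1, room 4: period 1 has {E, F, C, A, D} and room 4 has {D}, leaving only B.
Period 2, room 5: period 2 has {F, B} and room 5 has {E, F, B, C, A}, leaving only D.
Period 4, room 2: period 4 has {E, B, A, D} and room 2 has {F, B, A}, leaving only C.
Period 4, room 3: period 4 has {E, B, C, A, D} and room 3 has {B, D}, leaving only F.
Period 3, room 3: period 3 has {B, C, A} and room 3 has {F, B, D}, leaving only E.
Period 3, room 4: period 3 has {E, B, C, A} and room 4 has {B, D}, leaving only F.
Period 3, room 6: period 3 has {E, F, B, C, A} and room 6 has {F, B, C}, leaving only D.
So period 3 reads: A B E F C D.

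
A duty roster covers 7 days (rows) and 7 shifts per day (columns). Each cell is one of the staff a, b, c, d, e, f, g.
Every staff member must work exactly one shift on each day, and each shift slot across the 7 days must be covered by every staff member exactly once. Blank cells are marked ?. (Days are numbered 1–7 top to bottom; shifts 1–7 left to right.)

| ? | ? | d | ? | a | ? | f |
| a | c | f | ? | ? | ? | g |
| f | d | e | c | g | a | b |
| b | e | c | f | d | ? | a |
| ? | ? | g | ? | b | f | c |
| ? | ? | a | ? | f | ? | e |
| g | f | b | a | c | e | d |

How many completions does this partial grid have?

Day 1, shift 1: eliminating its day and shift leaves {c, e}.
Day 1, shift 2: eliminating its day and shift leaves {b, g}.
Day 1, shift 4: eliminating its day and shift leaves {b, e, g}.
Day 1, shift 6: eliminating its day and shift leaves {b, c, g}.
Day 2, shift 4: eliminating its day and shift leaves {b, d, e}.
Day 2, shift 5: eliminating its day and shift leaves {e}.
Day 2, shift 6: eliminating its day and shift leaves {b, d}.
Day 4, shift 6: eliminating its day and shift leaves {g}.
Day 5, shift 1: eliminating its day and shift leaves {d, e}.
Day 5, shift 2: eliminating its day and shift leaves {a}.
Day 5, shift 4: eliminating its day and shift leaves {d, e}.
Day 6, shift 1: eliminating its day and shift leaves {c, d}.
Day 6, shift 2: eliminating its day and shift leaves {b, g}.
Day 6, shift 4: eliminating its day and shift leaves {b, d, g}.
Day 6, shift 6: eliminating its day and shift leaves {b, c, d, g}.
Enumerating the assignments across these blanks that avoid any day or shift repeat gives 4 completions.

4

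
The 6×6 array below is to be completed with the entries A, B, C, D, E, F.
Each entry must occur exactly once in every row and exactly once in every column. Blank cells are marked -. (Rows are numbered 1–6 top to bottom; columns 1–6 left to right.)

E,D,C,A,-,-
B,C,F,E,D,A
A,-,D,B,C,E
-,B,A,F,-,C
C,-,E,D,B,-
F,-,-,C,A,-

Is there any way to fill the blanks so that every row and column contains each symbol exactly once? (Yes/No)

No row or column among the givens repeats a symbol, and propagating forced cells runs into no contradiction.
One valid completion exists (for instance, E D C A F B / B C F E D A / A F D B C E / D B A F E C / C A E D B F / F E B C A D).

Yes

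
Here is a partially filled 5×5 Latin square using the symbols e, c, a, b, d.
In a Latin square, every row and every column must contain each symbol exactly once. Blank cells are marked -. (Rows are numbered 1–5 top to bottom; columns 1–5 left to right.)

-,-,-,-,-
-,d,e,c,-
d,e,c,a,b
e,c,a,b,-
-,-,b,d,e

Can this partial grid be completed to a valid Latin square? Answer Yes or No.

Yes

No row or column among the givens repeats a symbol, and propagating forced cells runs into no contradiction.
One valid completion exists (for instance, a b d e c / b d e c a / d e c a b / e c a b d / c a b d e).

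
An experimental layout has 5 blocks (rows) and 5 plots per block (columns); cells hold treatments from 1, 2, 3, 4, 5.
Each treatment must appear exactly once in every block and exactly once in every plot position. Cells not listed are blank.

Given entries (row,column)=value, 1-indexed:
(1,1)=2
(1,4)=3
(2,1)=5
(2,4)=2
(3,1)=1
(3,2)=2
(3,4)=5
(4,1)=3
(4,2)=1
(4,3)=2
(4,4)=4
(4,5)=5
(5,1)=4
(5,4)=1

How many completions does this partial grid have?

Block 1, plot 2: eliminating its block and plot leaves {4, 5}.
Block 1, plot 3: eliminating its block and plot leaves {1, 4, 5}.
Block 1, plot 5: eliminating its block and plot leaves {1, 4}.
Block 2, plot 2: eliminating its block and plot leaves {3, 4}.
Block 2, plot 3: eliminating its block and plot leaves {1, 3, 4}.
Block 2, plot 5: eliminating its block and plot leaves {1, 3, 4}.
Block 3, plot 3: eliminating its block and plot leaves {3, 4}.
Block 3, plot 5: eliminating its block and plot leaves {3, 4}.
Block 5, plot 2: eliminating its block and plot leaves {3, 5}.
Block 5, plot 3: eliminating its block and plot leaves {3, 5}.
Block 5, plot 5: eliminating its block and plot leaves {2, 3}.
Enumerating the assignments across these blanks that avoid any block or plot repeat gives 3 completions.

3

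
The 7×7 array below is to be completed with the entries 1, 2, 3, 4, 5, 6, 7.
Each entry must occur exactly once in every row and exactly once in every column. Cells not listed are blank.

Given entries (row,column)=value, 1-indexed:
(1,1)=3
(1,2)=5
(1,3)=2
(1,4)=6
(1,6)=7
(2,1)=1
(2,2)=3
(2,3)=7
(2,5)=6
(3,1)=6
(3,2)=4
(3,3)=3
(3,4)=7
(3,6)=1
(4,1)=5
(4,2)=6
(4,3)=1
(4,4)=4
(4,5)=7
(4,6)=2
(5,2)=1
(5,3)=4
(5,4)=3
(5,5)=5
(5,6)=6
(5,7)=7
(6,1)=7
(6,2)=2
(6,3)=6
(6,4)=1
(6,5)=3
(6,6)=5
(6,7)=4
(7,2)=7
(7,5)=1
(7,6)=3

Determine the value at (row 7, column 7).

6

Row 1, column 5: row 1 has {2, 3, 5, 6, 7} and column 5 has {1, 3, 5, 6, 7}, leaving only 4.
Row 1, column 7: row 1 has {2, 3, 4, 5, 6, 7} and column 7 has {4, 7}, leaving only 1.
Row 2, column 6: row 2 has {1, 3, 6, 7} and column 6 has {1, 2, 3, 5, 6, 7}, leaving only 4.
Row 3, column 5: row 3 has {1, 3, 4, 6, 7} and column 5 has {1, 3, 4, 5, 6, 7}, leaving only 2.
Row 3, column 7: row 3 has {1, 2, 3, 4, 6, 7} and column 7 has {1, 4, 7}, leaving only 5.
Row 2, column 7: row 2 has {1, 3, 4, 6, 7} and column 7 has {1, 4, 5, 7}, leaving only 2.
Row 7 already has {1, 3, 7} and column 7 already has {1, 2, 4, 5, 7}, so row 7, column 7 must be 6.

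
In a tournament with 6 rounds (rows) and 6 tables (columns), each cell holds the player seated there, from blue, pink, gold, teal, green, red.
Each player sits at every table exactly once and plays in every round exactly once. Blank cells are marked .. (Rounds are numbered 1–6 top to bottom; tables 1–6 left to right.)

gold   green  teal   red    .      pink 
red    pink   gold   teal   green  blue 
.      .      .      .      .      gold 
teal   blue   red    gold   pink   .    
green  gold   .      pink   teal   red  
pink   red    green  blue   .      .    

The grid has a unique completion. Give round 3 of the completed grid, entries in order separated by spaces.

blue teal pink green red gold

Round 3, table 1: round 3 has {gold} and table 1 has {pink, gold, teal, green, red}, leaving only blue.
Round 3, table 2: round 3 has {blue, gold} and table 2 has {blue, pink, gold, green, red}, leaving only teal.
Round 3, table 3: round 3 has {blue, gold, teal} and table 3 has {gold, teal, green, red}, leaving only pink.
Round 3, table 4: round 3 has {blue, pink, gold, teal} and table 4 has {blue, pink, gold, teal, red}, leaving only green.
Round 3, table 5: round 3 has {blue, pink, gold, teal, green} and table 5 has {pink, teal, green}, leaving only red.
So round 3 reads: blue teal pink green red gold.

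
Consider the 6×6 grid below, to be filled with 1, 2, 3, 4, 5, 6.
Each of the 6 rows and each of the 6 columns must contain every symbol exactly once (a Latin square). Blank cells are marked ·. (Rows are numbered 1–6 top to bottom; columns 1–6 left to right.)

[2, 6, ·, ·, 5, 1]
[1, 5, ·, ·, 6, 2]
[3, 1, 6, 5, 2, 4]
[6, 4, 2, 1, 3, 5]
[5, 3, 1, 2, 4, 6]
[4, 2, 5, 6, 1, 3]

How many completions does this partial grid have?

2

Row 1, column 3: eliminating its row and column leaves {3, 4}.
Row 1, column 4: eliminating its row and column leaves {3, 4}.
Row 2, column 3: eliminating its row and column leaves {3, 4}.
Row 2, column 4: eliminating its row and column leaves {3, 4}.
Enumerating the assignments across these blanks that avoid any row or column repeat gives 2 completions.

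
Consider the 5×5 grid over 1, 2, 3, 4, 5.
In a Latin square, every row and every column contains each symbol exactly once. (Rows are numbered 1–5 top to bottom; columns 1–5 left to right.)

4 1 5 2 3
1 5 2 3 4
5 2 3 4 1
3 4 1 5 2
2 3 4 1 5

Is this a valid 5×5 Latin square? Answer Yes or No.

Yes

Each row is a permutation of the 5 symbols, and so is each column.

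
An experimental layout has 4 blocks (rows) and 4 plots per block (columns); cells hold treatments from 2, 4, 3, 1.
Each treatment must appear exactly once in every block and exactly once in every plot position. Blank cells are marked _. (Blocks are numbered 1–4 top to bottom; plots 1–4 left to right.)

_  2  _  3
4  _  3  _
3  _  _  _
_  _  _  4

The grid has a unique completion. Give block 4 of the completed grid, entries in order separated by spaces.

Block 1, plot 1: block 1 has {2, 3} and plot 1 has {4, 3}, leaving only 1.
Block 4, plot 1: block 4 has {4} and plot 1 has {4, 3, 1}, leaving only 2.
Block 4, plot 3: block 4 has {2, 4} and plot 3 has {3}, leaving only 1.
Block 4, plot 2: block 4 has {2, 4, 1} and plot 2 has {2}, leaving only 3.
So block 4 reads: 2 3 1 4.

2 3 1 4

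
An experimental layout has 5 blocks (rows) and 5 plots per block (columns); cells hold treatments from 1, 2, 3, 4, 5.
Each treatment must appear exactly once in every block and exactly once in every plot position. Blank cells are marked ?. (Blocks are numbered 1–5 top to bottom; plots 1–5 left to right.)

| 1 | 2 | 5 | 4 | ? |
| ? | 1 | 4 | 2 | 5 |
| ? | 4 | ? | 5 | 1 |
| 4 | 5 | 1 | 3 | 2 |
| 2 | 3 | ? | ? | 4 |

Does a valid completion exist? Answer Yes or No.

No

Block 5, plot 3: block 5 together with plot 3 already contain {1, 2, 3, 4, 5} — every symbol — so nothing can go there. The grid has no valid completion.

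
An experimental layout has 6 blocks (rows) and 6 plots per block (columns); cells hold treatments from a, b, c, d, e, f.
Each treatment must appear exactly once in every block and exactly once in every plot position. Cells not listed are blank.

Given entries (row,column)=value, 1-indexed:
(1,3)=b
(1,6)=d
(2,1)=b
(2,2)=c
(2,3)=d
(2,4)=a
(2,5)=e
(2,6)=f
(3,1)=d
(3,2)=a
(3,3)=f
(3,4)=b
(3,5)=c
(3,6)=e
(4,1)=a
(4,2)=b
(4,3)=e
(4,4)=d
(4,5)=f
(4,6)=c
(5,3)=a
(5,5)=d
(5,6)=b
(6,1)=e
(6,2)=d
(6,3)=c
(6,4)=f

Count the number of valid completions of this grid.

Block 1, plot 1: eliminating its block and plot leaves {c, f}.
Block 1, plot 2: eliminating its block and plot leaves {e, f}.
Block 1, plot 4: eliminating its block and plot leaves {c, e}.
Block 1, plot 5: eliminating its block and plot leaves {a}.
Block 5, plot 1: eliminating its block and plot leaves {c, f}.
Block 5, plot 2: eliminating its block and plot leaves {e, f}.
Block 5, plot 4: eliminating its block and plot leaves {c, e}.
Block 6, plot 5: eliminating its block and plot leaves {a, b}.
Block 6, plot 6: eliminating its block and plot leaves {a}.
Enumerating the assignments across these blanks that avoid any block or plot repeat gives 2 completions.

2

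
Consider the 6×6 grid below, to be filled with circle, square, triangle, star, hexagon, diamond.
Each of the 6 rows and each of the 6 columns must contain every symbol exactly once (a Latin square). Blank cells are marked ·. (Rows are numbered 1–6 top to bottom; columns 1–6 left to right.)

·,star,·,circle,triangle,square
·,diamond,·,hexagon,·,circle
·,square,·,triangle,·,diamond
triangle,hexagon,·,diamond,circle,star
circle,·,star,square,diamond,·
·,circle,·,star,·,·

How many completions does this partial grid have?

Row 1, column 1: eliminating its row and column leaves {hexagon, diamond}.
Row 1, column 3: eliminating its row and column leaves {hexagon, diamond}.
Row 2, column 1: eliminating its row and column leaves {square, star}.
Row 2, column 3: eliminating its row and column leaves {square, triangle}.
Row 2, column 5: eliminating its row and column leaves {square, star}.
Row 3, column 1: eliminating its row and column leaves {star, hexagon}.
Row 3, column 3: eliminating its row and column leaves {circle, hexagon}.
Row 3, column 5: eliminating its row and column leaves {star, hexagon}.
Row 4, column 3: eliminating its row and column leaves {square}.
Row 5, column 2: eliminating its row and column leaves {triangle}.
Row 5, column 6: eliminating its row and column leaves {triangle, hexagon}.
Row 6, column 1: eliminating its row and column leaves {square, hexagon, diamond}.
Row 6, column 3: eliminating its row and column leaves {square, triangle, hexagon, diamond}.
Row 6, column 5: eliminating its row and column leaves {square, hexagon}.
Row 6, column 6: eliminating its row and column leaves {triangle, hexagon}.
Enumerating the assignments across these blanks that avoid any row or column repeat gives 3 completions.

3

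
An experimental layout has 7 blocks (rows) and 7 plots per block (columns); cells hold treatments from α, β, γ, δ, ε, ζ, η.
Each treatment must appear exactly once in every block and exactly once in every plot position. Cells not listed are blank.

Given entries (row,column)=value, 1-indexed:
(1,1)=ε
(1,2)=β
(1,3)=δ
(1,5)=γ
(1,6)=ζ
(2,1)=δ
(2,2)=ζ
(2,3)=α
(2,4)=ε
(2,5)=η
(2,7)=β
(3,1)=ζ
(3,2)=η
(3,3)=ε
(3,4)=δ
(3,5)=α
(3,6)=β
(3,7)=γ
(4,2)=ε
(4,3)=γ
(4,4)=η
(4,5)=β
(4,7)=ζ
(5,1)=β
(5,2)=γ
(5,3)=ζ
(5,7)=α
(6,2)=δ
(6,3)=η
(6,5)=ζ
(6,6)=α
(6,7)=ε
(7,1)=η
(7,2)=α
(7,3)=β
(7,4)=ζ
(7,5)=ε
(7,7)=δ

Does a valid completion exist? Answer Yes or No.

Block 5, plot 4: block 5 together with plot 4 already contain {α, β, γ, δ, ε, ζ, η} — every symbol — so nothing can go there. The grid has no valid completion.

No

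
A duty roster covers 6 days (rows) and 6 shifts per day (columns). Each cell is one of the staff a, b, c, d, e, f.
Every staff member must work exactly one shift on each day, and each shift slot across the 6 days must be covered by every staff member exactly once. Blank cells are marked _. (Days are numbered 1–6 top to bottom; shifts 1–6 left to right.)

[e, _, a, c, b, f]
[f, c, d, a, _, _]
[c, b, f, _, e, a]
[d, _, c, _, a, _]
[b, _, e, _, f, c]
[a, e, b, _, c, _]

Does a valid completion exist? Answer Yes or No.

No

Day 2, shift 5: day 2 together with shift 5 already contain {a, b, c, d, e, f} — every symbol — so nothing can go there. The grid has no valid completion.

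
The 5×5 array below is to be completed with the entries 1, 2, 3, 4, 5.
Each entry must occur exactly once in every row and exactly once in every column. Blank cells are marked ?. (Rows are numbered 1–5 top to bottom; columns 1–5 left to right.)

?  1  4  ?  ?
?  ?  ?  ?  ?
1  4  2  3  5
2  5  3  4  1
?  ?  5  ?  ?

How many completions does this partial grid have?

3

Row 1, column 1: eliminating its row and column leaves {3, 5}.
Row 1, column 4: eliminating its row and column leaves {2, 5}.
Row 1, column 5: eliminating its row and column leaves {2, 3}.
Row 2, column 1: eliminating its row and column leaves {3, 4, 5}.
Row 2, column 2: eliminating its row and column leaves {2, 3}.
Row 2, column 3: eliminating its row and column leaves {1}.
Row 2, column 4: eliminating its row and column leaves {1, 2, 5}.
Row 2, column 5: eliminating its row and column leaves {2, 3, 4}.
Row 5, column 1: eliminating its row and column leaves {3, 4}.
Row 5, column 2: eliminating its row and column leaves {2, 3}.
Row 5, column 4: eliminating its row and column leaves {1, 2}.
Row 5, column 5: eliminating its row and column leaves {2, 3, 4}.
Enumerating the assignments across these blanks that avoid any row or column repeat gives 3 completions.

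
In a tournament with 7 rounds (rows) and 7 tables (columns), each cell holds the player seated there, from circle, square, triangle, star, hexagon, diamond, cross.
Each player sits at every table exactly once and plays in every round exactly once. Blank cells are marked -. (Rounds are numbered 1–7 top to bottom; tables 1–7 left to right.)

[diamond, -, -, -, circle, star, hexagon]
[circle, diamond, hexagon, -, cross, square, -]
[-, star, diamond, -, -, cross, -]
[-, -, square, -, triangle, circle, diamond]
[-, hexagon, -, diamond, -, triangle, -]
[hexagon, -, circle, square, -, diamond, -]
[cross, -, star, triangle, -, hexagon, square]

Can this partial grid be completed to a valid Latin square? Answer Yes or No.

Round 1, table 4: round 1 has {circle, star, hexagon, diamond} and table 4 has {square, triangle, diamond}, so it must be cross.
Round 1, table 3: round 1 has {circle, star, hexagon, diamond, cross} and table 3 has {circle, square, star, hexagon, diamond}, so it must be triangle.
Round 1, table 2: round 1 has {circle, triangle, star, hexagon, diamond, cross} and table 2 has {star, hexagon, diamond}, so it must be square.
Round 2, table 4: round 2 has {circle, square, hexagon, diamond, cross} and table 4 has {square, triangle, diamond, cross}, so it must be star.
Round 2, table 7: round 2 has {circle, square, star, hexagon, diamond, cross} and table 7 has {square, hexagon, diamond}, so it must be triangle.
Round 3, table 7: round 3 has {star, diamond, cross} and table 7 has {square, triangle, hexagon, diamond}, so it must be circle.
Round 3, table 4: round 3 has {circle, star, diamond, cross} and table 4 has {square, triangle, star, diamond, cross}, so it must be hexagon.
Now round 4, table 4: round 4 together with table 4 already contain {circle, square, triangle, star, hexagon, diamond, cross} — every symbol — so nothing can go there. The grid has no valid completion.

No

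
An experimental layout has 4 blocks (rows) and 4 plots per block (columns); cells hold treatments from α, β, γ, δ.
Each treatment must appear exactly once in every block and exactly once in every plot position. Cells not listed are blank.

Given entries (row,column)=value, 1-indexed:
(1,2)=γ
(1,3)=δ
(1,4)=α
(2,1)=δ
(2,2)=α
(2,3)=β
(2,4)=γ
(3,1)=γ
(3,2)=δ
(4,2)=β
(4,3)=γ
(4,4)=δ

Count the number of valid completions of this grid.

Block 1, plot 1: eliminating its block and plot leaves {β}.
Block 3, plot 3: eliminating its block and plot leaves {α}.
Block 3, plot 4: eliminating its block and plot leaves {β}.
Block 4, plot 1: eliminating its block and plot leaves {α}.
Only one assignment across all blanks avoids any block or plot repeat, giving 1 completion.

1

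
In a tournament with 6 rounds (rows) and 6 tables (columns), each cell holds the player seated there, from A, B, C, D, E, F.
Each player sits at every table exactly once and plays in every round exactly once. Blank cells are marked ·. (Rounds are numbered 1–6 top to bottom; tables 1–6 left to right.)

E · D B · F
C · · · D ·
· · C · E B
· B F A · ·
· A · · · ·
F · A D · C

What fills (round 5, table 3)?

E

Round 1, table 2: round 1 has {B, D, E, F} and table 2 has {A, B}, leaving only C.
Round 1, table 5: round 1 has {B, C, D, E, F} and table 5 has {D, E}, leaving only A.
Round 3, table 4: round 3 has {B, C, E} and table 4 has {A, B, D}, leaving only F.
Round 2, table 4: round 2 has {C, D} and table 4 has {A, B, D, F}, leaving only E.
Round 2, table 2: round 2 has {C, D, E} and table 2 has {A, B, C}, leaving only F.
Round 2, table 3: round 2 has {C, D, E, F} and table 3 has {A, C, D, F}, leaving only B.
Round 5 already has {A} and table 3 already has {A, B, C, D, F}, so round 5, table 3 must be E.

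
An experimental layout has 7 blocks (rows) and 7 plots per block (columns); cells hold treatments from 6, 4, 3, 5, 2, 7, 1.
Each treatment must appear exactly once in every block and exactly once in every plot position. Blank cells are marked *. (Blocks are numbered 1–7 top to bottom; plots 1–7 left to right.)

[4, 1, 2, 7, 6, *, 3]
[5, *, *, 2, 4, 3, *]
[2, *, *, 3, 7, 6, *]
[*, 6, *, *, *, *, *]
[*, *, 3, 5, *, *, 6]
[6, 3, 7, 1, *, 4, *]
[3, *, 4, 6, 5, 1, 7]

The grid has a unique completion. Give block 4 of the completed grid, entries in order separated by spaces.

1 6 5 4 3 7 2

Block 4, plot 4: block 4 has {6} and plot 4 has {6, 3, 5, 2, 7, 1}, leaving only 4.
Block 1, plot 6: block 1 has {6, 4, 3, 2, 7, 1} and plot 6 has {6, 4, 3, 1}, leaving only 5.
Block 2, plot 2: block 2 has {4, 3, 5, 2} and plot 2 has {6, 3, 1}, leaving only 7.
Block 2, plot 7: block 2 has {4, 3, 5, 2, 7} and plot 7 has {6, 3, 7}, leaving only 1.
Block 2, plot 3: block 2 has {4, 3, 5, 2, 7, 1} and plot 3 has {4, 3, 2, 7}, leaving only 6.
Block 6, plot 5: block 6 has {6, 4, 3, 7, 1} and plot 5 has {6, 4, 5, 7}, leaving only 2.
Block 5, plot 5: block 5 has {6, 3, 5} and plot 5 has {6, 4, 5, 2, 7}, leaving only 1.
Block 4, plot 5: block 4 has {6, 4} and plot 5 has {6, 4, 5, 2, 7, 1}, leaving only 3.
Block 5, plot 1: block 5 has {6, 3, 5, 1} and plot 1 has {6, 4, 3, 5, 2}, leaving only 7.
Block 4, plot 1: block 4 has {6, 4, 3} and plot 1 has {6, 4, 3, 5, 2, 7}, leaving only 1.
Block 4, plot 3: block 4 has {6, 4, 3, 1} and plot 3 has {6, 4, 3, 2, 7}, leaving only 5.
Block 4, plot 7: block 4 has {6, 4, 3, 5, 1} and plot 7 has {6, 3, 7, 1}, leaving only 2.
Block 4, plot 6: block 4 has {6, 4, 3, 5, 2, 1} and plot 6 has {6, 4, 3, 5, 1}, leaving only 7.
So block 4 reads: 1 6 5 4 3 7 2.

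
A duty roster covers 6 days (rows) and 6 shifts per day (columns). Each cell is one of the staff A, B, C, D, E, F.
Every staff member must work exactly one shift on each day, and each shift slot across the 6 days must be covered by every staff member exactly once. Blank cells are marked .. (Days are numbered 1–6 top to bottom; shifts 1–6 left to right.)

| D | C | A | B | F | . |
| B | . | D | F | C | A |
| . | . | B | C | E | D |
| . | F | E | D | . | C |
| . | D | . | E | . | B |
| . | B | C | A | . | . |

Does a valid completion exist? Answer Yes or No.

Yes

No day or shift among the givens repeats a symbol, and propagating forced cells runs into no contradiction.
One valid completion exists (for instance, D C A B F E / B E D F C A / F A B C E D / A F E D B C / C D F E A B / E B C A D F).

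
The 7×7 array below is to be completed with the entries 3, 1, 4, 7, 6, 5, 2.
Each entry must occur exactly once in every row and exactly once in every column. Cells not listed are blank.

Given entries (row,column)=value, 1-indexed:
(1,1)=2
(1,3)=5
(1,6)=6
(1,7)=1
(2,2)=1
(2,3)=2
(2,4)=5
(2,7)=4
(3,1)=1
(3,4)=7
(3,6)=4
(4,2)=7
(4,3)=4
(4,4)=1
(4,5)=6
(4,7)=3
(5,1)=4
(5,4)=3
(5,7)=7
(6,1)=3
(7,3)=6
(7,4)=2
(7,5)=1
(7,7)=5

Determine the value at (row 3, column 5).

Row 1, column 4: row 1 has {1, 6, 5, 2} and column 4 has {3, 1, 7, 5, 2}, leaving only 4.
Row 1, column 2: row 1 has {1, 4, 6, 5, 2} and column 2 has {1, 7}, leaving only 3.
Row 1, column 5: row 1 has {3, 1, 4, 6, 5, 2} and column 5 has {1, 6}, leaving only 7.
Row 2, column 5: row 2 has {1, 4, 5, 2} and column 5 has {1, 7, 6}, leaving only 3.
Row 2, column 6: row 2 has {3, 1, 4, 5, 2} and column 6 has {4, 6}, leaving only 7.
Row 2, column 1: row 2 has {3, 1, 4, 7, 5, 2} and column 1 has {3, 1, 4, 2}, leaving only 6.
Row 3, column 3: row 3 has {1, 4, 7} and column 3 has {4, 6, 5, 2}, leaving only 3.
Row 4, column 1: row 4 has {3, 1, 4, 7, 6} and column 1 has {3, 1, 4, 6, 2}, leaving only 5.
Row 4, column 6: row 4 has {3, 1, 4, 7, 6, 5} and column 6 has {4, 7, 6}, leaving only 2.
Row 5, column 3: row 5 has {3, 4, 7} and column 3 has {3, 4, 6, 5, 2}, leaving only 1.
Row 5, column 6: row 5 has {3, 1, 4, 7} and column 6 has {4, 7, 6, 2}, leaving only 5.
Row 5, column 5: row 5 has {3, 1, 4, 7, 5} and column 5 has {3, 1, 7, 6}, leaving only 2.
Row 3 already has {3, 1, 4, 7} and column 5 already has {3, 1, 7, 6, 2}, so row 3, column 5 must be 5.

5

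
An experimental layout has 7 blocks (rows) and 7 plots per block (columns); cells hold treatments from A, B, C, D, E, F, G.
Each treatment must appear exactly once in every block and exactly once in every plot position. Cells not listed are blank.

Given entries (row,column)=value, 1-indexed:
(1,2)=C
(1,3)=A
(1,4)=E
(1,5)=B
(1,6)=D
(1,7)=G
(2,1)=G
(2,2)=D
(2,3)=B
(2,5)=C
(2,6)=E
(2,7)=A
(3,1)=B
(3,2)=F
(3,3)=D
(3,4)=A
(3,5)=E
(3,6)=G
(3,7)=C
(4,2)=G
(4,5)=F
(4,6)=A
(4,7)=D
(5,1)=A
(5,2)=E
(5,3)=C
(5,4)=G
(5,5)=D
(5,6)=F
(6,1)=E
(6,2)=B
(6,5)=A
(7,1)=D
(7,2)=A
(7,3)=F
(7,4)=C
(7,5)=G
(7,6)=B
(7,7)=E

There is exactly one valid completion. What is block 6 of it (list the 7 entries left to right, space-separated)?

Block 6, plot 3: block 6 has {A, B, E} and plot 3 has {A, B, C, D, F}, leaving only G.
Block 6, plot 6: block 6 has {A, B, E, G} and plot 6 has {A, B, D, E, F, G}, leaving only C.
Block 6, plot 7: block 6 has {A, B, C, E, G} and plot 7 has {A, C, D, E, G}, leaving only F.
Block 6, plot 4: block 6 has {A, B, C, E, F, G} and plot 4 has {A, C, E, G}, leaving only D.
So block 6 reads: E B G D A C F.

E B G D A C F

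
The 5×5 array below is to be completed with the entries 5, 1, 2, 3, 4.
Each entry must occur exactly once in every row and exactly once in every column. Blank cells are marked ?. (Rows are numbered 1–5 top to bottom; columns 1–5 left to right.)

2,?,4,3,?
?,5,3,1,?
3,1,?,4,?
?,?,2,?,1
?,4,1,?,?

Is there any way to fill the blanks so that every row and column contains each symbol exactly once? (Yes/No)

Row 1, column 2: row 1 together with column 2 already contain {5, 1, 2, 3, 4} — every symbol — so nothing can go there. The grid has no valid completion.

No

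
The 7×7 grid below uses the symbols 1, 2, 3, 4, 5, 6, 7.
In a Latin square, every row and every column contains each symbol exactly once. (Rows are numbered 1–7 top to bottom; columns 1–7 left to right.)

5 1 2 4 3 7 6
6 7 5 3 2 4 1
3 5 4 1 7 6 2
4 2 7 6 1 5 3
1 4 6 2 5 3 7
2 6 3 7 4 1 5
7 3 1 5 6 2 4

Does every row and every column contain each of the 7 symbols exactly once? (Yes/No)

Yes

Each row is a permutation of the 7 symbols, and so is each column.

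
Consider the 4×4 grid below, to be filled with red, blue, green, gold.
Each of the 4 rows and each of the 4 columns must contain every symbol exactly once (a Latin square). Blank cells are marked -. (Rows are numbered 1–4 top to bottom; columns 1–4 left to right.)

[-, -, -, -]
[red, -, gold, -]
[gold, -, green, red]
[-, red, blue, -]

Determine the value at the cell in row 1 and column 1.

Row 1, column 3: row 1 has {} and column 3 has {blue, green, gold}, leaving only red.
Row 3, column 2: row 3 has {red, green, gold} and column 2 has {red}, leaving only blue.
Row 2, column 2: row 2 has {red, gold} and column 2 has {red, blue}, leaving only green.
Row 1, column 2: row 1 has {red} and column 2 has {red, blue, green}, leaving only gold.
Row 2, column 4: row 2 has {red, green, gold} and column 4 has {red}, leaving only blue.
Row 1, column 4: row 1 has {red, gold} and column 4 has {red, blue}, leaving only green.
Row 1 already has {red, green, gold} and column 1 already has {red, gold}, so row 1, column 1 must be blue.

blue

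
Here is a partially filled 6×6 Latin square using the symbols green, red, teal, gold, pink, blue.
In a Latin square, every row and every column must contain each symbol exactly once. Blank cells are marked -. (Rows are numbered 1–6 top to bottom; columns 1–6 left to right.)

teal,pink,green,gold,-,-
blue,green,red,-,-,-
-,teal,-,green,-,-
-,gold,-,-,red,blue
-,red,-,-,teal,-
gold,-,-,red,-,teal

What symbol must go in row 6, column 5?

green

Row 1, column 5: row 1 has {green, teal, gold, pink} and column 5 has {red, teal}, leaving only blue.
Row 1, column 6: row 1 has {green, teal, gold, pink, blue} and column 6 has {teal, blue}, leaving only red.
Row 6, column 2: row 6 has {red, teal, gold} and column 2 has {green, red, teal, gold, pink}, leaving only blue.
Row 6, column 3: row 6 has {red, teal, gold, blue} and column 3 has {green, red}, leaving only pink.
Row 6 already has {red, teal, gold, pink, blue} and column 5 already has {red, teal, blue}, so row 6, column 5 must be green.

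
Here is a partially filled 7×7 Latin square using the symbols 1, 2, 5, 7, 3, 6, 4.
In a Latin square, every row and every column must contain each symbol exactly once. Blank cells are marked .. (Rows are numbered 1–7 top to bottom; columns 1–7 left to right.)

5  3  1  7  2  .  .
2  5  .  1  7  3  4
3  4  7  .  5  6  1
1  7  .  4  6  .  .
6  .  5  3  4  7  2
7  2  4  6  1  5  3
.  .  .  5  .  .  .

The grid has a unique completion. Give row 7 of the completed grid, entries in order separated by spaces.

Row 7, column 1: row 7 has {5} and column 1 has {1, 2, 5, 7, 3, 6}, leaving only 4.
Row 7, column 5: row 7 has {5, 4} and column 5 has {1, 2, 5, 7, 6, 4}, leaving only 3.
Row 1, column 6: row 1 has {1, 2, 5, 7, 3} and column 6 has {5, 7, 3, 6}, leaving only 4.
Row 1, column 7: row 1 has {1, 2, 5, 7, 3, 4} and column 7 has {1, 2, 3, 4}, leaving only 6.
Row 7, column 7: row 7 has {5, 3, 4} and column 7 has {1, 2, 3, 6, 4}, leaving only 7.
Row 2, column 3: row 2 has {1, 2, 5, 7, 3, 4} and column 3 has {1, 5, 7, 4}, leaving only 6.
Row 7, column 3: row 7 has {5, 7, 3, 4} and column 3 has {1, 5, 7, 6, 4}, leaving only 2.
Row 7, column 6: row 7 has {2, 5, 7, 3, 4} and column 6 has {5, 7, 3, 6, 4}, leaving only 1.
Row 7, column 2: row 7 has {1, 2, 5, 7, 3, 4} and column 2 has {2, 5, 7, 3, 4}, leaving only 6.
So row 7 reads: 4 6 2 5 3 1 7.

4 6 2 5 3 1 7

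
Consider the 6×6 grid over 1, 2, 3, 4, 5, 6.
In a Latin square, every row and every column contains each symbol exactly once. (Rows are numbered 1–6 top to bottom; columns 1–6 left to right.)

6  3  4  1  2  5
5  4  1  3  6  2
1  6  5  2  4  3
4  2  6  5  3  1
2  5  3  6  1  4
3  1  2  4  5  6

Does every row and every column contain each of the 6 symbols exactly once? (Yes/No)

Yes

Each row is a permutation of the 6 symbols, and so is each column.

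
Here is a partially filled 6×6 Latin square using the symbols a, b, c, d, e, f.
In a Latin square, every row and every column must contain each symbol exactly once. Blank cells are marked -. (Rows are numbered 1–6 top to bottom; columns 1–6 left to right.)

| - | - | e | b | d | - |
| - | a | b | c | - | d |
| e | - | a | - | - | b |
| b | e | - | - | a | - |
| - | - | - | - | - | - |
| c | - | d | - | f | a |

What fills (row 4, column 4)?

Row 2, column 1: row 2 has {a, b, c, d} and column 1 has {b, c, e}, leaving only f.
Row 1, column 1: row 1 has {b, d, e} and column 1 has {b, c, e, f}, leaving only a.
Row 2, column 5: row 2 has {a, b, c, d, f} and column 5 has {a, d, f}, leaving only e.
Row 3, column 5: row 3 has {a, b, e} and column 5 has {a, d, e, f}, leaving only c.
Row 5, column 1: row 5 has {} and column 1 has {a, b, c, e, f}, leaving only d.
Row 5, column 5: row 5 has {d} and column 5 has {a, c, d, e, f}, leaving only b.
Row 6, column 2: row 6 has {a, c, d, f} and column 2 has {a, e}, leaving only b.
Row 6, column 4: row 6 has {a, b, c, d, f} and column 4 has {b, c}, leaving only e.
Row 4, column 4 is narrowed to {d, f}.
If it were f, then row 5, column 2 would be left with no valid symbol.
So row 4, column 4 must be d.

d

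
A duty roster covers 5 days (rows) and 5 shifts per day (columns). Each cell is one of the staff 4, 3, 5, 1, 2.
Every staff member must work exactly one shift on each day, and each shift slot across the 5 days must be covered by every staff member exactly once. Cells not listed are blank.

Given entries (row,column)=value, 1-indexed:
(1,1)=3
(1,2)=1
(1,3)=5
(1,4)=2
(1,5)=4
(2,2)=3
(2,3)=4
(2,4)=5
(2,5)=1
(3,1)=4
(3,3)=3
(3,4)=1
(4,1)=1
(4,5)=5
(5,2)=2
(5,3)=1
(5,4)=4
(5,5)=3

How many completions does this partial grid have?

Day 2, shift 1: eliminating its day and shift leaves {2}.
Day 3, shift 2: eliminating its day and shift leaves {5}.
Day 3, shift 5: eliminating its day and shift leaves {2}.
Day 4, shift 2: eliminating its day and shift leaves {4}.
Day 4, shift 3: eliminating its day and shift leaves {2}.
Day 4, shift 4: eliminating its day and shift leaves {3}.
Day 5, shift 1: eliminating its day and shift leaves {5}.
Only one assignment across all blanks avoids any day or shift repeat, giving 1 completion.

1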